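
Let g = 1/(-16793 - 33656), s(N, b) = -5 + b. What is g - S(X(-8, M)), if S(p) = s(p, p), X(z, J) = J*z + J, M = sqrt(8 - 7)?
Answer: 605387/50449 ≈ 12.000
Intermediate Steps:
M = 1 (M = sqrt(1) = 1)
X(z, J) = J + J*z
S(p) = -5 + p
g = -1/50449 (g = 1/(-50449) = -1/50449 ≈ -1.9822e-5)
g - S(X(-8, M)) = -1/50449 - (-5 + 1*(1 - 8)) = -1/50449 - (-5 + 1*(-7)) = -1/50449 - (-5 - 7) = -1/50449 - 1*(-12) = -1/50449 + 12 = 605387/50449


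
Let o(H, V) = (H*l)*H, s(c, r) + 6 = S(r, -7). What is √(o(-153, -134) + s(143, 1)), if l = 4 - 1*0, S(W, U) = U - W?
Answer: √93622 ≈ 305.98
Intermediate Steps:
s(c, r) = -13 - r (s(c, r) = -6 + (-7 - r) = -13 - r)
l = 4 (l = 4 + 0 = 4)
o(H, V) = 4*H² (o(H, V) = (H*4)*H = (4*H)*H = 4*H²)
√(o(-153, -134) + s(143, 1)) = √(4*(-153)² + (-13 - 1*1)) = √(4*23409 + (-13 - 1)) = √(93636 - 14) = √93622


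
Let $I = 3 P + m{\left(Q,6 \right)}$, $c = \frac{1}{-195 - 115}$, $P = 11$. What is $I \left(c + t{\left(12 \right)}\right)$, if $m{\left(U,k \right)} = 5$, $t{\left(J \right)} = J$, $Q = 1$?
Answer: $\frac{70661}{155} \approx 455.88$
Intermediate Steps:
$c = - \frac{1}{310}$ ($c = \frac{1}{-310} = - \frac{1}{310} \approx -0.0032258$)
$I = 38$ ($I = 3 \cdot 11 + 5 = 33 + 5 = 38$)
$I \left(c + t{\left(12 \right)}\right) = 38 \left(- \frac{1}{310} + 12\right) = 38 \cdot \frac{3719}{310} = \frac{70661}{155}$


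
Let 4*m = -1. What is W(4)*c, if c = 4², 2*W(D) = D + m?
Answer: 30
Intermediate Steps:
m = -¼ (m = (¼)*(-1) = -¼ ≈ -0.25000)
W(D) = -⅛ + D/2 (W(D) = (D - ¼)/2 = (-¼ + D)/2 = -⅛ + D/2)
c = 16
W(4)*c = (-⅛ + (½)*4)*16 = (-⅛ + 2)*16 = (15/8)*16 = 30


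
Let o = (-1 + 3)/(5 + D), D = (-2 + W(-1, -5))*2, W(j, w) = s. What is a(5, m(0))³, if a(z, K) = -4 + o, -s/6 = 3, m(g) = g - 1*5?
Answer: -2863288/42875 ≈ -66.782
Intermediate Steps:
m(g) = -5 + g (m(g) = g - 5 = -5 + g)
s = -18 (s = -6*3 = -18)
W(j, w) = -18
D = -40 (D = (-2 - 18)*2 = -20*2 = -40)
o = -2/35 (o = (-1 + 3)/(5 - 40) = 2/(-35) = 2*(-1/35) = -2/35 ≈ -0.057143)
a(z, K) = -142/35 (a(z, K) = -4 - 2/35 = -142/35)
a(5, m(0))³ = (-142/35)³ = -2863288/42875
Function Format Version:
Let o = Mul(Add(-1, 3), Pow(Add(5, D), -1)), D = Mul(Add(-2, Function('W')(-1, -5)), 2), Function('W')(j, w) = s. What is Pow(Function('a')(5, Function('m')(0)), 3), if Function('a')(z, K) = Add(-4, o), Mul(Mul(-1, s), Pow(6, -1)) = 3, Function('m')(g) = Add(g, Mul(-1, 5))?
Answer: Rational(-2863288, 42875) ≈ -66.782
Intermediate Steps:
Function('m')(g) = Add(-5, g) (Function('m')(g) = Add(g, -5) = Add(-5, g))
s = -18 (s = Mul(-6, 3) = -18)
Function('W')(j, w) = -18
D = -40 (D = Mul(Add(-2, -18), 2) = Mul(-20, 2) = -40)
o = Rational(-2, 35) (o = Mul(Add(-1, 3), Pow(Add(5, -40), -1)) = Mul(2, Pow(-35, -1)) = Mul(2, Rational(-1, 35)) = Rational(-2, 35) ≈ -0.057143)
Function('a')(z, K) = Rational(-142, 35) (Function('a')(z, K) = Add(-4, Rational(-2, 35)) = Rational(-142, 35))
Pow(Function('a')(5, Function('m')(0)), 3) = Pow(Rational(-142, 35), 3) = Rational(-2863288, 42875)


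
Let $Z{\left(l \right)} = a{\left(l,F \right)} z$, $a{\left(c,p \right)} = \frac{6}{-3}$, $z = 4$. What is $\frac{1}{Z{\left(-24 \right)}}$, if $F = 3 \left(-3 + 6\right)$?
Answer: $- \frac{1}{8} \approx -0.125$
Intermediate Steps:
$F = 9$ ($F = 3 \cdot 3 = 9$)
$a{\left(c,p \right)} = -2$ ($a{\left(c,p \right)} = 6 \left(- \frac{1}{3}\right) = -2$)
$Z{\left(l \right)} = -8$ ($Z{\left(l \right)} = \left(-2\right) 4 = -8$)
$\frac{1}{Z{\left(-24 \right)}} = \frac{1}{-8} = - \frac{1}{8}$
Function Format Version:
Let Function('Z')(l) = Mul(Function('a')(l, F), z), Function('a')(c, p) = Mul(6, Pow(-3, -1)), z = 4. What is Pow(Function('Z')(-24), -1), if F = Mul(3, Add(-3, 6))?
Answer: Rational(-1, 8) ≈ -0.12500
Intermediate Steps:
F = 9 (F = Mul(3, 3) = 9)
Function('a')(c, p) = -2 (Function('a')(c, p) = Mul(6, Rational(-1, 3)) = -2)
Function('Z')(l) = -8 (Function('Z')(l) = Mul(-2, 4) = -8)
Pow(Function('Z')(-24), -1) = Pow(-8, -1) = Rational(-1, 8)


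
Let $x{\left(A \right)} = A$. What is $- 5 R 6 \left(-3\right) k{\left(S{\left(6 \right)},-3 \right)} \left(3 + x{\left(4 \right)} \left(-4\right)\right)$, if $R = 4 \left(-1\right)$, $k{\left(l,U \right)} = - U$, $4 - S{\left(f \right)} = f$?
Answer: $14040$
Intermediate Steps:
$S{\left(f \right)} = 4 - f$
$R = -4$
$- 5 R 6 \left(-3\right) k{\left(S{\left(6 \right)},-3 \right)} \left(3 + x{\left(4 \right)} \left(-4\right)\right) = \left(-5\right) \left(-4\right) 6 \left(-3\right) \left(\left(-1\right) \left(-3\right)\right) \left(3 + 4 \left(-4\right)\right) = 20 \cdot 6 \left(-3\right) 3 \left(3 - 16\right) = 120 \left(-3\right) 3 \left(-13\right) = \left(-360\right) 3 \left(-13\right) = \left(-1080\right) \left(-13\right) = 14040$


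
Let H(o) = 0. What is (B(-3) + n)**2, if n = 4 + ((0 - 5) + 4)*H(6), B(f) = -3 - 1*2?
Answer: 1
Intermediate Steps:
B(f) = -5 (B(f) = -3 - 2 = -5)
n = 4 (n = 4 + ((0 - 5) + 4)*0 = 4 + (-5 + 4)*0 = 4 - 1*0 = 4 + 0 = 4)
(B(-3) + n)**2 = (-5 + 4)**2 = (-1)**2 = 1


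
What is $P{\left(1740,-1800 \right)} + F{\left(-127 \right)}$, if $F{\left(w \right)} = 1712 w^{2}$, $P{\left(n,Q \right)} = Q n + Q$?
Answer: $24479048$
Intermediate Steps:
$P{\left(n,Q \right)} = Q + Q n$
$P{\left(1740,-1800 \right)} + F{\left(-127 \right)} = - 1800 \left(1 + 1740\right) + 1712 \left(-127\right)^{2} = \left(-1800\right) 1741 + 1712 \cdot 16129 = -3133800 + 27612848 = 24479048$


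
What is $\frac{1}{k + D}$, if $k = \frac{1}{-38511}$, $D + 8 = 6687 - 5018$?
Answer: $\frac{38511}{63966770} \approx 0.00060205$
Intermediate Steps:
$D = 1661$ ($D = -8 + \left(6687 - 5018\right) = -8 + 1669 = 1661$)
$k = - \frac{1}{38511} \approx -2.5967 \cdot 10^{-5}$
$\frac{1}{k + D} = \frac{1}{- \frac{1}{38511} + 1661} = \frac{1}{\frac{63966770}{38511}} = \frac{38511}{63966770}$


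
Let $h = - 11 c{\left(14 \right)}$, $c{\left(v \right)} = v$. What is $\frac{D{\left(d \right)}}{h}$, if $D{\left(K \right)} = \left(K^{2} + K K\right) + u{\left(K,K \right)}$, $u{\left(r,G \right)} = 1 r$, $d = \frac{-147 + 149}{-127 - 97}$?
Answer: $\frac{5}{87808} \approx 5.6942 \cdot 10^{-5}$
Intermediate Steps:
$d = - \frac{1}{112}$ ($d = \frac{2}{-224} = 2 \left(- \frac{1}{224}\right) = - \frac{1}{112} \approx -0.0089286$)
$h = -154$ ($h = \left(-11\right) 14 = -154$)
$u{\left(r,G \right)} = r$
$D{\left(K \right)} = K + 2 K^{2}$ ($D{\left(K \right)} = \left(K^{2} + K K\right) + K = \left(K^{2} + K^{2}\right) + K = 2 K^{2} + K = K + 2 K^{2}$)
$\frac{D{\left(d \right)}}{h} = \frac{\left(- \frac{1}{112}\right) \left(1 + 2 \left(- \frac{1}{112}\right)\right)}{-154} = - \frac{1 - \frac{1}{56}}{112} \left(- \frac{1}{154}\right) = \left(- \frac{1}{112}\right) \frac{55}{56} \left(- \frac{1}{154}\right) = \left(- \frac{55}{6272}\right) \left(- \frac{1}{154}\right) = \frac{5}{87808}$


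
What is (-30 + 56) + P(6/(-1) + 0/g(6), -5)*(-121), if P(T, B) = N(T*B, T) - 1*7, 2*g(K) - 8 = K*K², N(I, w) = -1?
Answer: 994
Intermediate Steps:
g(K) = 4 + K³/2 (g(K) = 4 + (K*K²)/2 = 4 + K³/2)
P(T, B) = -8 (P(T, B) = -1 - 1*7 = -1 - 7 = -8)
(-30 + 56) + P(6/(-1) + 0/g(6), -5)*(-121) = (-30 + 56) - 8*(-121) = 26 + 968 = 994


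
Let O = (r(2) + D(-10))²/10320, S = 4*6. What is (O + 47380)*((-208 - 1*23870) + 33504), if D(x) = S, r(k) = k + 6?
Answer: 96020035288/215 ≈ 4.4660e+8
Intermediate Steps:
r(k) = 6 + k
S = 24
D(x) = 24
O = 64/645 (O = ((6 + 2) + 24)²/10320 = (8 + 24)²*(1/10320) = 32²*(1/10320) = 1024*(1/10320) = 64/645 ≈ 0.099225)
(O + 47380)*((-208 - 1*23870) + 33504) = (64/645 + 47380)*((-208 - 1*23870) + 33504) = 30560164*((-208 - 23870) + 33504)/645 = 30560164*(-24078 + 33504)/645 = (30560164/645)*9426 = 96020035288/215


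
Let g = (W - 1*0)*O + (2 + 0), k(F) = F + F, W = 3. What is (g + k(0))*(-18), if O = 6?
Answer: -360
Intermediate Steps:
k(F) = 2*F
g = 20 (g = (3 - 1*0)*6 + (2 + 0) = (3 + 0)*6 + 2 = 3*6 + 2 = 18 + 2 = 20)
(g + k(0))*(-18) = (20 + 2*0)*(-18) = (20 + 0)*(-18) = 20*(-18) = -360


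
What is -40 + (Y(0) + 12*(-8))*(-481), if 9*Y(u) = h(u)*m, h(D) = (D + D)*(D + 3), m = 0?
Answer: 46136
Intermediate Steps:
h(D) = 2*D*(3 + D) (h(D) = (2*D)*(3 + D) = 2*D*(3 + D))
Y(u) = 0 (Y(u) = ((2*u*(3 + u))*0)/9 = (1/9)*0 = 0)
-40 + (Y(0) + 12*(-8))*(-481) = -40 + (0 + 12*(-8))*(-481) = -40 + (0 - 96)*(-481) = -40 - 96*(-481) = -40 + 46176 = 46136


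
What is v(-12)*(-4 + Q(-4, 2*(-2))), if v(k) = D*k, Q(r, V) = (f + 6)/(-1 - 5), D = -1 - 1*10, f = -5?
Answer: -550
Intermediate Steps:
D = -11 (D = -1 - 10 = -11)
Q(r, V) = -⅙ (Q(r, V) = (-5 + 6)/(-1 - 5) = 1/(-6) = 1*(-⅙) = -⅙)
v(k) = -11*k
v(-12)*(-4 + Q(-4, 2*(-2))) = (-11*(-12))*(-4 - ⅙) = 132*(-25/6) = -550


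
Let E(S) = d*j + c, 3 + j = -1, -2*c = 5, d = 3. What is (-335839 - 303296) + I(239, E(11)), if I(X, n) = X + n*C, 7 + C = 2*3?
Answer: -1277763/2 ≈ -6.3888e+5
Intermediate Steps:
c = -5/2 (c = -½*5 = -5/2 ≈ -2.5000)
j = -4 (j = -3 - 1 = -4)
C = -1 (C = -7 + 2*3 = -7 + 6 = -1)
E(S) = -29/2 (E(S) = 3*(-4) - 5/2 = -12 - 5/2 = -29/2)
I(X, n) = X - n (I(X, n) = X + n*(-1) = X - n)
(-335839 - 303296) + I(239, E(11)) = (-335839 - 303296) + (239 - 1*(-29/2)) = -639135 + (239 + 29/2) = -639135 + 507/2 = -1277763/2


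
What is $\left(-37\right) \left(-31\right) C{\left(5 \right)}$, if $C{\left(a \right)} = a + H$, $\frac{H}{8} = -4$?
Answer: $-30969$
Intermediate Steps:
$H = -32$ ($H = 8 \left(-4\right) = -32$)
$C{\left(a \right)} = -32 + a$ ($C{\left(a \right)} = a - 32 = -32 + a$)
$\left(-37\right) \left(-31\right) C{\left(5 \right)} = \left(-37\right) \left(-31\right) \left(-32 + 5\right) = 1147 \left(-27\right) = -30969$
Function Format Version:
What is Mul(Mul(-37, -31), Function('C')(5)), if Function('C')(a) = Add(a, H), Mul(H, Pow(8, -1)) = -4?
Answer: -30969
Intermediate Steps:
H = -32 (H = Mul(8, -4) = -32)
Function('C')(a) = Add(-32, a) (Function('C')(a) = Add(a, -32) = Add(-32, a))
Mul(Mul(-37, -31), Function('C')(5)) = Mul(Mul(-37, -31), Add(-32, 5)) = Mul(1147, -27) = -30969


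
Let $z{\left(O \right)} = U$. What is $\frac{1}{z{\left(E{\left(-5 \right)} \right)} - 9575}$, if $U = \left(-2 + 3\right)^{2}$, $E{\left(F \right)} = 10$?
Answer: $- \frac{1}{9574} \approx -0.00010445$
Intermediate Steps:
$U = 1$ ($U = 1^{2} = 1$)
$z{\left(O \right)} = 1$
$\frac{1}{z{\left(E{\left(-5 \right)} \right)} - 9575} = \frac{1}{1 - 9575} = \frac{1}{-9574} = - \frac{1}{9574}$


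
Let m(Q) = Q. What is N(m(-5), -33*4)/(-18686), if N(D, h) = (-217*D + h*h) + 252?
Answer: -18761/18686 ≈ -1.0040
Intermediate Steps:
N(D, h) = 252 + h² - 217*D (N(D, h) = (-217*D + h²) + 252 = (h² - 217*D) + 252 = 252 + h² - 217*D)
N(m(-5), -33*4)/(-18686) = (252 + (-33*4)² - 217*(-5))/(-18686) = (252 + (-132)² + 1085)*(-1/18686) = (252 + 17424 + 1085)*(-1/18686) = 18761*(-1/18686) = -18761/18686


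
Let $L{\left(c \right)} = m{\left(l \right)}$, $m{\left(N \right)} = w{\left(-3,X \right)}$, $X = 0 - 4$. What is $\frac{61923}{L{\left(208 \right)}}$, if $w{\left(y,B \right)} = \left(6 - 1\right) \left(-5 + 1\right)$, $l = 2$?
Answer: $- \frac{61923}{20} \approx -3096.1$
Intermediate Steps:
$X = -4$ ($X = 0 - 4 = -4$)
$w{\left(y,B \right)} = -20$ ($w{\left(y,B \right)} = 5 \left(-4\right) = -20$)
$m{\left(N \right)} = -20$
$L{\left(c \right)} = -20$
$\frac{61923}{L{\left(208 \right)}} = \frac{61923}{-20} = 61923 \left(- \frac{1}{20}\right) = - \frac{61923}{20}$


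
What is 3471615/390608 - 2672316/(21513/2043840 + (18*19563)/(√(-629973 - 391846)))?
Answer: 2025*(-358842204914716139593*I + 411282403093632*√1021819)/(390608*(7327464049*I + 239901851520*√1021819)) ≈ 8.6559 - 7671.3*I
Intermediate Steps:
3471615/390608 - 2672316/(21513/2043840 + (18*19563)/(√(-629973 - 391846))) = 3471615*(1/390608) - 2672316/(21513*(1/2043840) + 352134/(√(-1021819))) = 3471615/390608 - 2672316/(7171/681280 + 352134/((I*√1021819))) = 3471615/390608 - 2672316/(7171/681280 + 352134*(-I*√1021819/1021819)) = 3471615/390608 - 2672316/(7171/681280 - 352134*I*√1021819/1021819)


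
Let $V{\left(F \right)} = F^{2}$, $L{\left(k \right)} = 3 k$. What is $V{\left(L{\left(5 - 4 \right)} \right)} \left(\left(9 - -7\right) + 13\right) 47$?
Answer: $12267$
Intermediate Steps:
$V{\left(L{\left(5 - 4 \right)} \right)} \left(\left(9 - -7\right) + 13\right) 47 = \left(3 \left(5 - 4\right)\right)^{2} \left(\left(9 - -7\right) + 13\right) 47 = \left(3 \left(5 - 4\right)\right)^{2} \left(\left(9 + 7\right) + 13\right) 47 = \left(3 \cdot 1\right)^{2} \left(16 + 13\right) 47 = 3^{2} \cdot 29 \cdot 47 = 9 \cdot 29 \cdot 47 = 261 \cdot 47 = 12267$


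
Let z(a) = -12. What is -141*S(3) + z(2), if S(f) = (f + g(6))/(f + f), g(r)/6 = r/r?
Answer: -447/2 ≈ -223.50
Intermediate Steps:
g(r) = 6 (g(r) = 6*(r/r) = 6*1 = 6)
S(f) = (6 + f)/(2*f) (S(f) = (f + 6)/(f + f) = (6 + f)/((2*f)) = (6 + f)*(1/(2*f)) = (6 + f)/(2*f))
-141*S(3) + z(2) = -141*(6 + 3)/(2*3) - 12 = -141*9/(2*3) - 12 = -141*3/2 - 12 = -423/2 - 12 = -447/2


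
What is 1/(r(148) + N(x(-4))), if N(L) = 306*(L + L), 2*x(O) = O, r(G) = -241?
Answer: -1/1465 ≈ -0.00068259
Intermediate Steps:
x(O) = O/2
N(L) = 612*L (N(L) = 306*(2*L) = 612*L)
1/(r(148) + N(x(-4))) = 1/(-241 + 612*((1/2)*(-4))) = 1/(-241 + 612*(-2)) = 1/(-241 - 1224) = 1/(-1465) = -1/1465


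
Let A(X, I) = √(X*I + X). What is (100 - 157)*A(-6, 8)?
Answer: -171*I*√6 ≈ -418.86*I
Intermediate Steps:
A(X, I) = √(X + I*X) (A(X, I) = √(I*X + X) = √(X + I*X))
(100 - 157)*A(-6, 8) = (100 - 157)*√(-6*(1 + 8)) = -57*3*I*√6 = -171*I*√6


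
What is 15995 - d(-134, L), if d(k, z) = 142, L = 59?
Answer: 15853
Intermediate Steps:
15995 - d(-134, L) = 15995 - 1*142 = 15995 - 142 = 15853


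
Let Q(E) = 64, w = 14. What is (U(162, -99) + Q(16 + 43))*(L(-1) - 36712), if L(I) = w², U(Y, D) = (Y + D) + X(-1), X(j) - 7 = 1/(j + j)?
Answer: -4874886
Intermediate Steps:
X(j) = 7 + 1/(2*j) (X(j) = 7 + 1/(j + j) = 7 + 1/(2*j))
U(Y, D) = 13/2 + D + Y (U(Y, D) = (Y + D) + (7 + (½)/(-1)) = (D + Y) + (7 + (½)*(-1)) = (D + Y) + (7 - ½) = (D + Y) + 13/2 = 13/2 + D + Y)
L(I) = 196 (L(I) = 14² = 196)
(U(162, -99) + Q(16 + 43))*(L(-1) - 36712) = ((13/2 - 99 + 162) + 64)*(196 - 36712) = (139/2 + 64)*(-36516) = (267/2)*(-36516) = -4874886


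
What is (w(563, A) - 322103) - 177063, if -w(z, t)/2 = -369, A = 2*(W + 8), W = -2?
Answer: -498428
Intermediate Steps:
A = 12 (A = 2*(-2 + 8) = 2*6 = 12)
w(z, t) = 738 (w(z, t) = -2*(-369) = 738)
(w(563, A) - 322103) - 177063 = (738 - 322103) - 177063 = -321365 - 177063 = -498428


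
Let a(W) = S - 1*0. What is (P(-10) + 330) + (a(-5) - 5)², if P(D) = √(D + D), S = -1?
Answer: 366 + 2*I*√5 ≈ 366.0 + 4.4721*I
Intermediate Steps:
a(W) = -1 (a(W) = -1 - 1*0 = -1 + 0 = -1)
P(D) = √2*√D (P(D) = √(2*D) = √2*√D)
(P(-10) + 330) + (a(-5) - 5)² = (√2*√(-10) + 330) + (-1 - 5)² = (√2*(I*√10) + 330) + (-6)² = (2*I*√5 + 330) + 36 = (330 + 2*I*√5) + 36 = 366 + 2*I*√5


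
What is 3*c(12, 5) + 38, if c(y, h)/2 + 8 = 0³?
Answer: -10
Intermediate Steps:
c(y, h) = -16 (c(y, h) = -16 + 2*0³ = -16 + 2*0 = -16 + 0 = -16)
3*c(12, 5) + 38 = 3*(-16) + 38 = -48 + 38 = -10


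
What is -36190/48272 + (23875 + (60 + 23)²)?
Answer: 106071687/3448 ≈ 30763.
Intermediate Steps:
-36190/48272 + (23875 + (60 + 23)²) = -36190*1/48272 + (23875 + 83²) = -2585/3448 + (23875 + 6889) = -2585/3448 + 30764 = 106071687/3448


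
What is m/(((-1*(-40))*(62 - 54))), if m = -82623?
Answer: -82623/320 ≈ -258.20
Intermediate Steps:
m/(((-1*(-40))*(62 - 54))) = -82623*1/(40*(62 - 54)) = -82623/(40*8) = -82623/320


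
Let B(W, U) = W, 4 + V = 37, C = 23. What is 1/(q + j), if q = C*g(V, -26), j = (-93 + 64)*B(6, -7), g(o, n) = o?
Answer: 1/585 ≈ 0.0017094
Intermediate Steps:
V = 33 (V = -4 + 37 = 33)
j = -174 (j = (-93 + 64)*6 = -29*6 = -174)
q = 759 (q = 23*33 = 759)
1/(q + j) = 1/(759 - 174) = 1/585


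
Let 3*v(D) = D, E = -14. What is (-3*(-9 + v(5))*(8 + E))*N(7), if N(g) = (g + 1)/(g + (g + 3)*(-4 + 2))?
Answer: 1056/13 ≈ 81.231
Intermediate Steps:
v(D) = D/3
N(g) = (1 + g)/(-6 - g) (N(g) = (1 + g)/(g + (3 + g)*(-2)) = (1 + g)/(g + (-6 - 2*g)) = (1 + g)/(-6 - g))
(-3*(-9 + v(5))*(8 + E))*N(7) = (-3*(-9 + (⅓)*5)*(8 - 14))*((-1 - 1*7)/(6 + 7)) = (-3*(-9 + 5/3)*(-6))*((-1 - 7)/13) = (-(-22)*(-6))*((1/13)*(-8)) = -3*44*(-8/13) = -132*(-8/13) = 1056/13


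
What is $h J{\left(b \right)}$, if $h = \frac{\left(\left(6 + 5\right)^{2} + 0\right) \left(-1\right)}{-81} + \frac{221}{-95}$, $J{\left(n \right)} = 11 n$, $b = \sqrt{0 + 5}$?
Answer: $- \frac{70466 \sqrt{5}}{7695} \approx -20.477$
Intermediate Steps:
$b = \sqrt{5} \approx 2.2361$
$h = - \frac{6406}{7695}$ ($h = \left(11^{2} + 0\right) \left(-1\right) \left(- \frac{1}{81}\right) + 221 \left(- \frac{1}{95}\right) = \left(121 + 0\right) \left(-1\right) \left(- \frac{1}{81}\right) - \frac{221}{95} = 121 \left(-1\right) \left(- \frac{1}{81}\right) - \frac{221}{95} = \left(-121\right) \left(- \frac{1}{81}\right) - \frac{221}{95} = \frac{121}{81} - \frac{221}{95} = - \frac{6406}{7695} \approx -0.83249$)
$h J{\left(b \right)} = - \frac{6406 \cdot 11 \sqrt{5}}{7695} = - \frac{70466 \sqrt{5}}{7695}$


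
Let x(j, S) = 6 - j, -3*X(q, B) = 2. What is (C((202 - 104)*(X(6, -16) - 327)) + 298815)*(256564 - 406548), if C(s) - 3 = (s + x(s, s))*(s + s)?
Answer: 12976315712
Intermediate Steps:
X(q, B) = -⅔ (X(q, B) = -⅓*2 = -⅔)
C(s) = 3 + 12*s (C(s) = 3 + (s + (6 - s))*(s + s) = 3 + 6*(2*s) = 3 + 12*s)
(C((202 - 104)*(X(6, -16) - 327)) + 298815)*(256564 - 406548) = ((3 + 12*((202 - 104)*(-⅔ - 327))) + 298815)*(256564 - 406548) = ((3 + 12*(98*(-983/3))) + 298815)*(-149984) = ((3 + 12*(-96334/3)) + 298815)*(-149984) = ((3 - 385336) + 298815)*(-149984) = (-385333 + 298815)*(-149984) = -86518*(-149984) = 12976315712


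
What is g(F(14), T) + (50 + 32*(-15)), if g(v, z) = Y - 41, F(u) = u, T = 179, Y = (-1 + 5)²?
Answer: -455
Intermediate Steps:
Y = 16 (Y = 4² = 16)
g(v, z) = -25 (g(v, z) = 16 - 41 = -25)
g(F(14), T) + (50 + 32*(-15)) = -25 + (50 + 32*(-15)) = -25 + (50 - 480) = -25 - 430 = -455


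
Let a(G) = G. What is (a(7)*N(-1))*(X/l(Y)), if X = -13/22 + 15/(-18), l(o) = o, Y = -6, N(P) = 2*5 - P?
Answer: 329/18 ≈ 18.278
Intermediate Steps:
N(P) = 10 - P
X = -47/33 (X = -13*1/22 + 15*(-1/18) = -13/22 - ⅚ = -47/33 ≈ -1.4242)
(a(7)*N(-1))*(X/l(Y)) = (7*(10 - 1*(-1)))*(-47/33/(-6)) = (7*(10 + 1))*(-47/33*(-⅙)) = (7*11)*(47/198) = 77*(47/198) = 329/18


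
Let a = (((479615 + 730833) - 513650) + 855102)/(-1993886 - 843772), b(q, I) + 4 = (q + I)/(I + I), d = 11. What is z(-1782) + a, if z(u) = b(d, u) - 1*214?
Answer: -33412568753/153233532 ≈ -218.05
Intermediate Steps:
b(q, I) = -4 + (I + q)/(2*I) (b(q, I) = -4 + (q + I)/(I + I) = -4 + (I + q)/((2*I)) = -4 + (I + q)*(1/(2*I)) = -4 + (I + q)/(2*I))
a = -258650/472943 (a = ((1210448 - 513650) + 855102)/(-2837658) = (696798 + 855102)*(-1/2837658) = 1551900*(-1/2837658) = -258650/472943 ≈ -0.54690)
z(u) = -214 + (11 - 7*u)/(2*u) (z(u) = (11 - 7*u)/(2*u) - 1*214 = (11 - 7*u)/(2*u) - 214 = -214 + (11 - 7*u)/(2*u))
z(-1782) + a = (½)*(11 - 435*(-1782))/(-1782) - 258650/472943 = (½)*(-1/1782)*(11 + 775170) - 258650/472943 = (½)*(-1/1782)*775181 - 258650/472943 = -70471/324 - 258650/472943 = -33412568753/153233532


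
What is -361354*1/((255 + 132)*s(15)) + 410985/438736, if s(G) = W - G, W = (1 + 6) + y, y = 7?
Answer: 158698059739/169790832 ≈ 934.67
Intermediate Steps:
W = 14 (W = (1 + 6) + 7 = 7 + 7 = 14)
s(G) = 14 - G
-361354*1/((255 + 132)*s(15)) + 410985/438736 = -361354*1/((14 - 1*15)*(255 + 132)) + 410985/438736 = -361354*1/(387*(14 - 15)) + 410985*(1/438736) = -361354/(387*(-1)) + 410985/438736 = -361354/(-387) + 410985/438736 = -361354*(-1/387) + 410985/438736 = 361354/387 + 410985/438736 = 158698059739/169790832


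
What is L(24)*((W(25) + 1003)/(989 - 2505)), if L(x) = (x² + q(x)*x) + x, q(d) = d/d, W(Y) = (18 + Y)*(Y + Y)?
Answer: -491868/379 ≈ -1297.8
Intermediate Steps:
W(Y) = 2*Y*(18 + Y) (W(Y) = (18 + Y)*(2*Y) = 2*Y*(18 + Y))
q(d) = 1
L(x) = x² + 2*x (L(x) = (x² + 1*x) + x = (x² + x) + x = (x + x²) + x = x² + 2*x)
L(24)*((W(25) + 1003)/(989 - 2505)) = (24*(2 + 24))*((2*25*(18 + 25) + 1003)/(989 - 2505)) = (24*26)*((2*25*43 + 1003)/(-1516)) = 624*((2150 + 1003)*(-1/1516)) = 624*(3153*(-1/1516)) = 624*(-3153/1516) = -491868/379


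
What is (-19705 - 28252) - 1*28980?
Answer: -76937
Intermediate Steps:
(-19705 - 28252) - 1*28980 = -47957 - 28980 = -76937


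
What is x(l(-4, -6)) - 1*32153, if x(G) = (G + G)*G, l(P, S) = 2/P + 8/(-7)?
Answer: -3150465/98 ≈ -32148.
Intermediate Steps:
l(P, S) = -8/7 + 2/P (l(P, S) = 2/P + 8*(-1/7) = 2/P - 8/7 = -8/7 + 2/P)
x(G) = 2*G**2 (x(G) = (2*G)*G = 2*G**2)
x(l(-4, -6)) - 1*32153 = 2*(-8/7 + 2/(-4))**2 - 1*32153 = 2*(-8/7 + 2*(-1/4))**2 - 32153 = 2*(-8/7 - 1/2)**2 - 32153 = 2*(-23/14)**2 - 32153 = 2*(529/196) - 32153 = 529/98 - 32153 = -3150465/98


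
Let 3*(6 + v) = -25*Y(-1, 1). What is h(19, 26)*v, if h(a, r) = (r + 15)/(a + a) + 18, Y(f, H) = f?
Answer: 5075/114 ≈ 44.518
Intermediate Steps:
h(a, r) = 18 + (15 + r)/(2*a) (h(a, r) = (15 + r)/((2*a)) + 18 = (15 + r)*(1/(2*a)) + 18 = (15 + r)/(2*a) + 18 = 18 + (15 + r)/(2*a))
v = 7/3 (v = -6 + (-25*(-1))/3 = -6 + (⅓)*25 = -6 + 25/3 = 7/3 ≈ 2.3333)
h(19, 26)*v = ((½)*(15 + 26 + 36*19)/19)*(7/3) = ((½)*(1/19)*(15 + 26 + 684))*(7/3) = ((½)*(1/19)*725)*(7/3) = (725/38)*(7/3) = 5075/114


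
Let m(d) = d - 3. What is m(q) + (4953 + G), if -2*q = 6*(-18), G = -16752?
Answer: -11748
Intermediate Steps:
q = 54 (q = -3*(-18) = -1/2*(-108) = 54)
m(d) = -3 + d
m(q) + (4953 + G) = (-3 + 54) + (4953 - 16752) = 51 - 11799 = -11748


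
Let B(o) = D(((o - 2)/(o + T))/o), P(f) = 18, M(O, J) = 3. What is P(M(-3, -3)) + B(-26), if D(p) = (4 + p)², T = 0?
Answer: 961659/28561 ≈ 33.670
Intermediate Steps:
B(o) = (4 + (-2 + o)/o²)² (B(o) = (4 + ((o - 2)/(o + 0))/o)² = (4 + ((-2 + o)/o)/o)² = (4 + (-2 + o)/o²)²)
P(M(-3, -3)) + B(-26) = 18 + (-2 - 26 + 4*(-26)²)²/(-26)⁴ = 18 + (-2 - 26 + 4*676)²/456976 = 18 + (-2 - 26 + 2704)²/456976 = 18 + (1/456976)*2676² = 18 + (1/456976)*7160976 = 18 + 447561/28561 = 961659/28561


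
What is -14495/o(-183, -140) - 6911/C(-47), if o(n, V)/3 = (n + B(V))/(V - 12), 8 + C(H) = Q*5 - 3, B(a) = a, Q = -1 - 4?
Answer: -1274033/612 ≈ -2081.8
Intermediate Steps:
Q = -5
C(H) = -36 (C(H) = -8 + (-5*5 - 3) = -8 + (-25 - 3) = -8 - 28 = -36)
o(n, V) = 3*(V + n)/(-12 + V) (o(n, V) = 3*((n + V)/(V - 12)) = 3*((V + n)/(-12 + V)) = 3*(V + n)/(-12 + V))
-14495/o(-183, -140) - 6911/C(-47) = -14495*(-12 - 140)/(3*(-140 - 183)) - 6911/(-36) = -14495/(3*(-323)/(-152)) - 6911*(-1/36) = -14495/(3*(-1/152)*(-323)) + 6911/36 = -14495/51/8 + 6911/36 = -14495*8/51 + 6911/36 = -115960/51 + 6911/36 = -1274033/612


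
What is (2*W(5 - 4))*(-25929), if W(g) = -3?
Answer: 155574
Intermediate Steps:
(2*W(5 - 4))*(-25929) = (2*(-3))*(-25929) = -6*(-25929) = 155574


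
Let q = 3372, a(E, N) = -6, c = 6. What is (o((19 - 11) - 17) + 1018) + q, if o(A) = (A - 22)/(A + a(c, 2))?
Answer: 65881/15 ≈ 4392.1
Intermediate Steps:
o(A) = (-22 + A)/(-6 + A) (o(A) = (A - 22)/(A - 6) = (-22 + A)/(-6 + A))
(o((19 - 11) - 17) + 1018) + q = ((-22 + ((19 - 11) - 17))/(-6 + ((19 - 11) - 17)) + 1018) + 3372 = ((-22 + (8 - 17))/(-6 + (8 - 17)) + 1018) + 3372 = ((-22 - 9)/(-6 - 9) + 1018) + 3372 = (-31/(-15) + 1018) + 3372 = (-1/15*(-31) + 1018) + 3372 = (31/15 + 1018) + 3372 = 15301/15 + 3372 = 65881/15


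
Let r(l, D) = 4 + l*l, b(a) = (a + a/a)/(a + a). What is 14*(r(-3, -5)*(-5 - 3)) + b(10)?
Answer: -29109/20 ≈ -1455.4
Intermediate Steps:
b(a) = (1 + a)/(2*a) (b(a) = (a + 1)/((2*a)) = (1 + a)*(1/(2*a)) = (1 + a)/(2*a))
r(l, D) = 4 + l**2
14*(r(-3, -5)*(-5 - 3)) + b(10) = 14*((4 + (-3)**2)*(-5 - 3)) + (1/2)*(1 + 10)/10 = 14*((4 + 9)*(-8)) + (1/2)*(1/10)*11 = 14*(13*(-8)) + 11/20 = 14*(-104) + 11/20 = -1456 + 11/20 = -29109/20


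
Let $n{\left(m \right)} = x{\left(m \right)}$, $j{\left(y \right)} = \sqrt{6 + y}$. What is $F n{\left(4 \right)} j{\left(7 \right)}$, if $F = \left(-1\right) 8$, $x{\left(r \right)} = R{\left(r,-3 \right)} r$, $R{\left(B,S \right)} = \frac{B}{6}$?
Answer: $- \frac{64 \sqrt{13}}{3} \approx -76.918$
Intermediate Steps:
$R{\left(B,S \right)} = \frac{B}{6}$ ($R{\left(B,S \right)} = B \frac{1}{6} = \frac{B}{6}$)
$x{\left(r \right)} = \frac{r^{2}}{6}$ ($x{\left(r \right)} = \frac{r}{6} r = \frac{r^{2}}{6}$)
$n{\left(m \right)} = \frac{m^{2}}{6}$
$F = -8$
$F n{\left(4 \right)} j{\left(7 \right)} = - 8 \frac{4^{2}}{6} \sqrt{6 + 7} = - 8 \cdot \frac{1}{6} \cdot 16 \sqrt{13} = \left(-8\right) \frac{8}{3} \sqrt{13} = - \frac{64 \sqrt{13}}{3}$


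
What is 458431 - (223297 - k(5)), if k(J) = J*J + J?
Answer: 235164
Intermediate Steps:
k(J) = J + J² (k(J) = J² + J = J + J²)
458431 - (223297 - k(5)) = 458431 - (223297 - 5*(1 + 5)) = 458431 - (223297 - 5*6) = 458431 - (223297 - 1*30) = 458431 - (223297 - 30) = 458431 - 1*223267 = 458431 - 223267 = 235164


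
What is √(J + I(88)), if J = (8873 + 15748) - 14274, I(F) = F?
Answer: √10435 ≈ 102.15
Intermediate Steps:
J = 10347 (J = 24621 - 14274 = 10347)
√(J + I(88)) = √(10347 + 88) = √10435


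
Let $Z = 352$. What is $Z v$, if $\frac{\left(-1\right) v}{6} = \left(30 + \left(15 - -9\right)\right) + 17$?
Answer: $-149952$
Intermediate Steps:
$v = -426$ ($v = - 6 \left(\left(30 + \left(15 - -9\right)\right) + 17\right) = - 6 \left(\left(30 + \left(15 + 9\right)\right) + 17\right) = - 6 \left(\left(30 + 24\right) + 17\right) = - 6 \left(54 + 17\right) = \left(-6\right) 71 = -426$)
$Z v = 352 \left(-426\right) = -149952$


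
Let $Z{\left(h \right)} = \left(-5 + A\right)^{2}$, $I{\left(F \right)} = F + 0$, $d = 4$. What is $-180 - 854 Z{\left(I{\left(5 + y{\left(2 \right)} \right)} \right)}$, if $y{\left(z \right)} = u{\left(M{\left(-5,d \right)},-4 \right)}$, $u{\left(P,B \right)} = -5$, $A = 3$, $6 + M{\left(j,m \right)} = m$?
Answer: $-3596$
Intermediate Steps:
$M{\left(j,m \right)} = -6 + m$
$y{\left(z \right)} = -5$
$I{\left(F \right)} = F$
$Z{\left(h \right)} = 4$ ($Z{\left(h \right)} = \left(-5 + 3\right)^{2} = \left(-2\right)^{2} = 4$)
$-180 - 854 Z{\left(I{\left(5 + y{\left(2 \right)} \right)} \right)} = -180 - 3416 = -3596$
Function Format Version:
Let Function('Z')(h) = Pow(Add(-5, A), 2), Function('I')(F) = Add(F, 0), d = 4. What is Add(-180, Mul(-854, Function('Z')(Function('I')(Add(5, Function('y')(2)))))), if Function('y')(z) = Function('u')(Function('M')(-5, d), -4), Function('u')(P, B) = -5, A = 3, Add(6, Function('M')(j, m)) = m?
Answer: -3596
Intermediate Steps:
Function('M')(j, m) = Add(-6, m)
Function('y')(z) = -5
Function('I')(F) = F
Function('Z')(h) = 4 (Function('Z')(h) = Pow(Add(-5, 3), 2) = Pow(-2, 2) = 4)
Add(-180, Mul(-854, Function('Z')(Function('I')(Add(5, Function('y')(2)))))) = Add(-180, Mul(-854, 4)) = Add(-180, -3416) = -3596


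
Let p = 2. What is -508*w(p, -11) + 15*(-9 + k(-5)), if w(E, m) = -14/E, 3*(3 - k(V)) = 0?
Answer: 3466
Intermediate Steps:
k(V) = 3 (k(V) = 3 - ⅓*0 = 3 + 0 = 3)
-508*w(p, -11) + 15*(-9 + k(-5)) = -(-7112)/2 + 15*(-9 + 3) = -(-7112)/2 + 15*(-6) = -508*(-7) - 90 = 3556 - 90 = 3466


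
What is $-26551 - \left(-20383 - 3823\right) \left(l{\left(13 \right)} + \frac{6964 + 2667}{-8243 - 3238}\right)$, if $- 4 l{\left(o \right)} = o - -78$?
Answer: $- \frac{13720783447}{22962} \approx -5.9754 \cdot 10^{5}$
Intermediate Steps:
$l{\left(o \right)} = - \frac{39}{2} - \frac{o}{4}$ ($l{\left(o \right)} = - \frac{o - -78}{4} = - \frac{o + 78}{4} = - \frac{78 + o}{4} = - \frac{39}{2} - \frac{o}{4}$)
$-26551 - \left(-20383 - 3823\right) \left(l{\left(13 \right)} + \frac{6964 + 2667}{-8243 - 3238}\right) = -26551 - \left(-20383 - 3823\right) \left(\left(- \frac{39}{2} - \frac{13}{4}\right) + \frac{6964 + 2667}{-8243 - 3238}\right) = -26551 - - 24206 \left(\left(- \frac{39}{2} - \frac{13}{4}\right) + \frac{9631}{-11481}\right) = -26551 - - 24206 \left(- \frac{91}{4} + 9631 \left(- \frac{1}{11481}\right)\right) = -26551 - - 24206 \left(- \frac{91}{4} - \frac{9631}{11481}\right) = -26551 - \left(-24206\right) \left(- \frac{1083295}{45924}\right) = -26551 - \frac{13111119385}{22962} = - \frac{13720783447}{22962}$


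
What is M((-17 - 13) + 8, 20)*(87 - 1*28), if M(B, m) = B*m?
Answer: -25960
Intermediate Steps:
M((-17 - 13) + 8, 20)*(87 - 1*28) = (((-17 - 13) + 8)*20)*(87 - 1*28) = ((-30 + 8)*20)*(87 - 28) = -22*20*59 = -440*59 = -25960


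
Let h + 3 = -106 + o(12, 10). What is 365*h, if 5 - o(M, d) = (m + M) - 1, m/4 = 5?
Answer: -49275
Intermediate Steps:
m = 20 (m = 4*5 = 20)
o(M, d) = -14 - M (o(M, d) = 5 - ((20 + M) - 1) = 5 - (19 + M) = 5 + (-19 - M) = -14 - M)
h = -135 (h = -3 + (-106 + (-14 - 1*12)) = -3 + (-106 + (-14 - 12)) = -3 + (-106 - 26) = -3 - 132 = -135)
365*h = 365*(-135) = -49275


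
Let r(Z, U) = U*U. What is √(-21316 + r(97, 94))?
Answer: 8*I*√195 ≈ 111.71*I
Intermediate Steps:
r(Z, U) = U²
√(-21316 + r(97, 94)) = √(-21316 + 94²) = √(-21316 + 8836) = √(-12480) = 8*I*√195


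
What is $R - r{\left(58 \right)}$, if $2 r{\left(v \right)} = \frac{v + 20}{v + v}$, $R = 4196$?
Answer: $\frac{486697}{116} \approx 4195.7$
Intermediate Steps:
$r{\left(v \right)} = \frac{20 + v}{4 v}$ ($r{\left(v \right)} = \frac{\left(v + 20\right) \frac{1}{v + v}}{2} = \frac{\left(20 + v\right) \frac{1}{2 v}}{2} = \frac{\frac{1}{2} \frac{1}{v} \left(20 + v\right)}{2} = \frac{20 + v}{4 v}$)
$R - r{\left(58 \right)} = 4196 - \frac{20 + 58}{4 \cdot 58} = 4196 - \frac{1}{4} \cdot \frac{1}{58} \cdot 78 = 4196 - \frac{39}{116} = \frac{486697}{116}$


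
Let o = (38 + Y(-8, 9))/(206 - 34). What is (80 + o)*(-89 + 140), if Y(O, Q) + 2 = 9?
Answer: 704055/172 ≈ 4093.3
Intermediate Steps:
Y(O, Q) = 7 (Y(O, Q) = -2 + 9 = 7)
o = 45/172 (o = (38 + 7)/(206 - 34) = 45/172 ≈ 0.26163)
(80 + o)*(-89 + 140) = (80 + 45/172)*(-89 + 140) = (13805/172)*51 = 704055/172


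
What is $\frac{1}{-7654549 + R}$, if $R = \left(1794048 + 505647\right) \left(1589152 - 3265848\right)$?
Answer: $- \frac{1}{3855897062269} \approx -2.5934 \cdot 10^{-13}$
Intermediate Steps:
$R = -3855889407720$ ($R = 2299695 \left(-1676696\right) = -3855889407720$)
$\frac{1}{-7654549 + R} = \frac{1}{-7654549 - 3855889407720} = \frac{1}{-3855897062269} = - \frac{1}{3855897062269}$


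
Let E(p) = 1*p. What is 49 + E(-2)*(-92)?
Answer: 233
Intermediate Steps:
E(p) = p
49 + E(-2)*(-92) = 49 - 2*(-92) = 49 + 184 = 233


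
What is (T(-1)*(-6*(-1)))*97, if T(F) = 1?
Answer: 582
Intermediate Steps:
(T(-1)*(-6*(-1)))*97 = (1*(-6*(-1)))*97 = (1*6)*97 = 6*97 = 582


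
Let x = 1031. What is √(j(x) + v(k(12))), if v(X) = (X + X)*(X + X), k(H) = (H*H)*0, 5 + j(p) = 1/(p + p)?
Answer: 13*I*√125782/2062 ≈ 2.236*I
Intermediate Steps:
j(p) = -5 + 1/(2*p) (j(p) = -5 + 1/(p + p) = -5 + 1/(2*p))
k(H) = 0 (k(H) = H²*0 = 0)
v(X) = 4*X² (v(X) = (2*X)*(2*X) = 4*X²)
√(j(x) + v(k(12))) = √((-5 + (½)/1031) + 4*0²) = √((-5 + (½)*(1/1031)) + 4*0) = √((-5 + 1/2062) + 0) = √(-10309/2062 + 0) = √(-10309/2062) = 13*I*√125782/2062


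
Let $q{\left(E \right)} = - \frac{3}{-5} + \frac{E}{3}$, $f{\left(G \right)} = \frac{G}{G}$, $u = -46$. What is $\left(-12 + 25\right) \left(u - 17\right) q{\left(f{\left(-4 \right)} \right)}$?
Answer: $- \frac{3822}{5} \approx -764.4$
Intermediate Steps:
$f{\left(G \right)} = 1$
$q{\left(E \right)} = \frac{3}{5} + \frac{E}{3}$ ($q{\left(E \right)} = \left(-3\right) \left(- \frac{1}{5}\right) + E \frac{1}{3} = \frac{3}{5} + \frac{E}{3}$)
$\left(-12 + 25\right) \left(u - 17\right) q{\left(f{\left(-4 \right)} \right)} = \left(-12 + 25\right) \left(-46 - 17\right) \left(\frac{3}{5} + \frac{1}{3} \cdot 1\right) = 13 \left(-63\right) \left(\frac{3}{5} + \frac{1}{3}\right) = \left(-819\right) \frac{14}{15} = - \frac{3822}{5}$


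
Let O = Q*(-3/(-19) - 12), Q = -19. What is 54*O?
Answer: 12150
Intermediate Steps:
O = 225 (O = -19*(-3/(-19) - 12) = -19*(-3*(-1/19) - 12) = -19*(3/19 - 12) = -19*(-225/19) = 225)
54*O = 54*225 = 12150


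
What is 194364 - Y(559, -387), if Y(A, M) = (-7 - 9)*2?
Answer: 194396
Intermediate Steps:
Y(A, M) = -32 (Y(A, M) = -16*2 = -32)
194364 - Y(559, -387) = 194364 - 1*(-32) = 194364 + 32 = 194396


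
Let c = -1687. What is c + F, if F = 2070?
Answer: 383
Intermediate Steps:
c + F = -1687 + 2070 = 383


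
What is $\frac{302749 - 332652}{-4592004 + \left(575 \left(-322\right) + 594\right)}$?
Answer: $\frac{29903}{4776560} \approx 0.0062604$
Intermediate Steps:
$\frac{302749 - 332652}{-4592004 + \left(575 \left(-322\right) + 594\right)} = \frac{302749 - 332652}{-4592004 + \left(-185150 + 594\right)} = - \frac{29903}{-4592004 - 184556} = - \frac{29903}{-4776560} = \left(-29903\right) \left(- \frac{1}{4776560}\right) = \frac{29903}{4776560}$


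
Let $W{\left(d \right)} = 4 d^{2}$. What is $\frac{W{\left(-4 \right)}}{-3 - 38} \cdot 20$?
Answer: $- \frac{1280}{41} \approx -31.22$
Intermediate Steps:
$\frac{W{\left(-4 \right)}}{-3 - 38} \cdot 20 = \frac{4 \left(-4\right)^{2}}{-3 - 38} \cdot 20 = \frac{4 \cdot 16}{-41} \cdot 20 = 64 \left(- \frac{1}{41}\right) 20 = \left(- \frac{64}{41}\right) 20 = - \frac{1280}{41}$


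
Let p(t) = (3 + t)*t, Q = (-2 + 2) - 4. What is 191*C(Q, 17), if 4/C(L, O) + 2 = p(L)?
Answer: 382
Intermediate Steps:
Q = -4 (Q = 0 - 4 = -4)
p(t) = t*(3 + t)
C(L, O) = 4/(-2 + L*(3 + L))
191*C(Q, 17) = 191*(4/(-2 - 4*(3 - 4))) = 191*(4/(-2 - 4*(-1))) = 191*(4/(-2 + 4)) = 191*(4/2) = 191*(4*(1/2)) = 191*2 = 382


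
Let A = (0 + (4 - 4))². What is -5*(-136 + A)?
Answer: 680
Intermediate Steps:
A = 0 (A = (0 + 0)² = 0² = 0)
-5*(-136 + A) = -5*(-136 + 0) = -5*(-136) = 680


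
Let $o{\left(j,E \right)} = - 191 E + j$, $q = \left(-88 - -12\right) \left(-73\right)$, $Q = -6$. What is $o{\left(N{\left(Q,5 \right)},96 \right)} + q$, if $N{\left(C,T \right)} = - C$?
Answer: $-12782$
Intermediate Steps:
$q = 5548$ ($q = \left(-88 + \left(-15 + 27\right)\right) \left(-73\right) = \left(-88 + 12\right) \left(-73\right) = \left(-76\right) \left(-73\right) = 5548$)
$o{\left(j,E \right)} = j - 191 E$
$o{\left(N{\left(Q,5 \right)},96 \right)} + q = \left(\left(-1\right) \left(-6\right) - 18336\right) + 5548 = \left(6 - 18336\right) + 5548 = -18330 + 5548 = -12782$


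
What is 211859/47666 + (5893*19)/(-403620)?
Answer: 40086755279/9619475460 ≈ 4.1673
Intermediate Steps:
211859/47666 + (5893*19)/(-403620) = 211859*(1/47666) + 111967*(-1/403620) = 211859/47666 - 111967/403620 = 40086755279/9619475460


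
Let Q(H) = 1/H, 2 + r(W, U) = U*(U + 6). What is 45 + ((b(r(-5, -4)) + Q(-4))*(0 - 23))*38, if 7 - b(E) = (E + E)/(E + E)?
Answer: -9961/2 ≈ -4980.5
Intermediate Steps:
r(W, U) = -2 + U*(6 + U) (r(W, U) = -2 + U*(U + 6) = -2 + U*(6 + U))
b(E) = 6 (b(E) = 7 - (E + E)/(E + E) = 7 - 2*E/(2*E) = 7 - 2*E*1/(2*E) = 7 - 1*1 = 7 - 1 = 6)
45 + ((b(r(-5, -4)) + Q(-4))*(0 - 23))*38 = 45 + ((6 + 1/(-4))*(0 - 23))*38 = 45 + ((6 - 1/4)*(-23))*38 = 45 + ((23/4)*(-23))*38 = 45 - 529/4*38 = 45 - 10051/2 = -9961/2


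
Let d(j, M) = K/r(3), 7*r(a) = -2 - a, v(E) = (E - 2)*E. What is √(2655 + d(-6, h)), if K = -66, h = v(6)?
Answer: √68685/5 ≈ 52.416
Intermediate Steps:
v(E) = E*(-2 + E) (v(E) = (-2 + E)*E = E*(-2 + E))
h = 24 (h = 6*(-2 + 6) = 6*4 = 24)
r(a) = -2/7 - a/7 (r(a) = (-2 - a)/7 = -2/7 - a/7)
d(j, M) = 462/5 (d(j, M) = -66/(-2/7 - ⅐*3) = -66/(-2/7 - 3/7) = -66/(-5/7) = -66*(-7/5) = 462/5)
√(2655 + d(-6, h)) = √(2655 + 462/5) = √(13737/5) = √68685/5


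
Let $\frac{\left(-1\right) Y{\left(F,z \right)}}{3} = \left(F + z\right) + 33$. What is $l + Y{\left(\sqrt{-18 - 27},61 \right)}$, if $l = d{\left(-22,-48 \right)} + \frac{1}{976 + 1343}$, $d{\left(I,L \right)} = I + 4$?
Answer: $- \frac{695699}{2319} - 9 i \sqrt{5} \approx -300.0 - 20.125 i$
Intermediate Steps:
$d{\left(I,L \right)} = 4 + I$
$Y{\left(F,z \right)} = -99 - 3 F - 3 z$ ($Y{\left(F,z \right)} = - 3 \left(\left(F + z\right) + 33\right) = - 3 \left(33 + F + z\right) = -99 - 3 F - 3 z$)
$l = - \frac{41741}{2319}$ ($l = \left(4 - 22\right) + \frac{1}{976 + 1343} = -18 + \frac{1}{2319} = - \frac{41741}{2319} \approx -18.0$)
$l + Y{\left(\sqrt{-18 - 27},61 \right)} = - \frac{41741}{2319} - \left(282 + 3 \sqrt{-18 - 27}\right) = - \frac{41741}{2319} - \left(282 + 9 i \sqrt{5}\right) = - \frac{695699}{2319} - 9 i \sqrt{5}$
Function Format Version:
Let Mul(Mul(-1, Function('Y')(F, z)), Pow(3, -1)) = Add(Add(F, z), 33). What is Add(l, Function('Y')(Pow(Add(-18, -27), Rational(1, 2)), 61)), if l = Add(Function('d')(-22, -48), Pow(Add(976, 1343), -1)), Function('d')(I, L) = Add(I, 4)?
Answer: Add(Rational(-695699, 2319), Mul(-9, I, Pow(5, Rational(1, 2)))) ≈ Add(-300.00, Mul(-20.125, I))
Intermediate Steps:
Function('d')(I, L) = Add(4, I)
Function('Y')(F, z) = Add(-99, Mul(-3, F), Mul(-3, z)) (Function('Y')(F, z) = Mul(-3, Add(Add(F, z), 33)) = Mul(-3, Add(33, F, z)) = Add(-99, Mul(-3, F), Mul(-3, z)))
l = Rational(-41741, 2319) (l = Add(Add(4, -22), Pow(Add(976, 1343), -1)) = Add(-18, Pow(2319, -1)) = Add(-18, Rational(1, 2319)) = Rational(-41741, 2319) ≈ -18.000)
Add(l, Function('Y')(Pow(Add(-18, -27), Rational(1, 2)), 61)) = Add(Rational(-41741, 2319), Add(-99, Mul(-3, Pow(Add(-18, -27), Rational(1, 2))), Mul(-3, 61))) = Add(Rational(-41741, 2319), Add(-99, Mul(-3, Pow(-45, Rational(1, 2))), -183)) = Add(Rational(-41741, 2319), Add(-99, Mul(-3, Mul(3, I, Pow(5, Rational(1, 2)))), -183)) = Add(Rational(-41741, 2319), Add(-99, Mul(-9, I, Pow(5, Rational(1, 2))), -183)) = Add(Rational(-41741, 2319), Add(-282, Mul(-9, I, Pow(5, Rational(1, 2))))) = Add(Rational(-695699, 2319), Mul(-9, I, Pow(5, Rational(1, 2))))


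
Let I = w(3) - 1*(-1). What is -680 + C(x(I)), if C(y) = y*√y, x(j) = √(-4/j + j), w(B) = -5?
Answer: -680 + 3^(¾)*I^(3/2) ≈ -681.61 + 1.6119*I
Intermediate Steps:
I = -4 (I = -5 - 1*(-1) = -5 + 1 = -4)
x(j) = √(j - 4/j)
C(y) = y^(3/2)
-680 + C(x(I)) = -680 + (√(-4 - 4/(-4)))^(3/2) = -680 + (√(-4 - 4*(-¼)))^(3/2) = -680 + (√(-4 + 1))^(3/2) = -680 + (√(-3))^(3/2) = -680 + (I*√3)^(3/2) = -680 + 3^(¾)*I^(3/2)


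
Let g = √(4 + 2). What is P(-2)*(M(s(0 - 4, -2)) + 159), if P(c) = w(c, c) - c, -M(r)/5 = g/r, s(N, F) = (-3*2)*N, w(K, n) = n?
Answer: 0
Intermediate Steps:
g = √6 ≈ 2.4495
s(N, F) = -6*N
M(r) = -5*√6/r
P(c) = 0 (P(c) = c - c = 0)
P(-2)*(M(s(0 - 4, -2)) + 159) = 0*(-5*√6/((-6*(0 - 4))) + 159) = 0*(-5*√6/((-6*(-4))) + 159) = 0*(-5*√6/24 + 159) = 0*(159 - 5*√6/24) = 0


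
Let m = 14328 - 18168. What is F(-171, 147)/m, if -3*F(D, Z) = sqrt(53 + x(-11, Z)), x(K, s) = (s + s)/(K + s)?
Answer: 11*sqrt(527)/391680 ≈ 0.00064471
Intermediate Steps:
m = -3840
x(K, s) = 2*s/(K + s) (x(K, s) = (2*s)/(K + s) = 2*s/(K + s))
F(D, Z) = -sqrt(53 + 2*Z/(-11 + Z))/3
F(-171, 147)/m = -sqrt(11)*sqrt((-53 + 5*147)/(-11 + 147))/3/(-3840) = -sqrt(11)*sqrt((-53 + 735)/136)/3*(-1/3840) = -sqrt(11)*sqrt((1/136)*682)/3*(-1/3840) = -sqrt(11)*sqrt(341/68)/3*(-1/3840) = -sqrt(11)*sqrt(5797)/34/3*(-1/3840) = -11*sqrt(527)/102*(-1/3840) = 11*sqrt(527)/391680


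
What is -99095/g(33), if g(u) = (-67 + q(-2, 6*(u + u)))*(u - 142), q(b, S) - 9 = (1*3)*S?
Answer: 19819/24634 ≈ 0.80454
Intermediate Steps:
q(b, S) = 9 + 3*S (q(b, S) = 9 + (1*3)*S = 9 + 3*S)
g(u) = (-142 + u)*(-58 + 36*u) (g(u) = (-67 + (9 + 3*(6*(u + u))))*(u - 142) = (-67 + (9 + 3*(6*(2*u))))*(-142 + u) = (-67 + (9 + 3*(12*u)))*(-142 + u) = (-67 + (9 + 36*u))*(-142 + u) = (-58 + 36*u)*(-142 + u) = (-142 + u)*(-58 + 36*u))
-99095/g(33) = -99095/(8236 - 5170*33 + 36*33**2) = -99095/(8236 - 170610 + 36*1089) = -99095/(8236 - 170610 + 39204) = -99095/(-123170) = -99095*(-1/123170) = 19819/24634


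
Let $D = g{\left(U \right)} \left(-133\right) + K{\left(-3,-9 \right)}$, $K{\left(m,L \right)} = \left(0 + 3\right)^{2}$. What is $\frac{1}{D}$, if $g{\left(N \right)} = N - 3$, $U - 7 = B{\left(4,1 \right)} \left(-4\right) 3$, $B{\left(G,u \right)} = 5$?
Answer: $\frac{1}{7457} \approx 0.0001341$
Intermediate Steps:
$K{\left(m,L \right)} = 9$ ($K{\left(m,L \right)} = 3^{2} = 9$)
$U = -53$ ($U = 7 + 5 \left(-4\right) 3 = 7 - 60 = -53$)
$g{\left(N \right)} = -3 + N$
$D = 7457$ ($D = \left(-3 - 53\right) \left(-133\right) + 9 = \left(-56\right) \left(-133\right) + 9 = 7448 + 9 = 7457$)
$\frac{1}{D} = \frac{1}{7457}$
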